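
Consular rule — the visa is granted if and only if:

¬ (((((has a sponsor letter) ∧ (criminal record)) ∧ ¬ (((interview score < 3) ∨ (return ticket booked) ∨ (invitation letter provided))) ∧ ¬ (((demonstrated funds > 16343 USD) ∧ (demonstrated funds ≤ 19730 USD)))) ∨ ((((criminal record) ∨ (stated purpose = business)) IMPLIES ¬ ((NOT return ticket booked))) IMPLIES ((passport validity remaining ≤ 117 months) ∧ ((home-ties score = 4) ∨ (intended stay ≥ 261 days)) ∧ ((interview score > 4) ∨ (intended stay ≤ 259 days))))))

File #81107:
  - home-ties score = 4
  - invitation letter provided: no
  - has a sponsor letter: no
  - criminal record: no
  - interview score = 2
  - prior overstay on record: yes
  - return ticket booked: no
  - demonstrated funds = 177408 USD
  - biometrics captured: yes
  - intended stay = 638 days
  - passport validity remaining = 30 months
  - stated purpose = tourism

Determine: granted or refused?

Atomic conditions:
  has a sponsor letter: no → false
  criminal record: no → false
  interview score < 3: 2 < 3 is true
  return ticket booked: no → false
  invitation letter provided: no → false
  demonstrated funds > 16343 USD: 177408 > 16343 is true
  demonstrated funds ≤ 19730 USD: 177408 ≤ 19730 is false
  stated purpose = business: tourism == business is false
  NOT return ticket booked: no → true
  passport validity remaining ≤ 117 months: 30 ≤ 117 is true
  home-ties score = 4: 4 == 4 is true
  intended stay ≥ 261 days: 638 ≥ 261 is true
  interview score > 4: 2 > 4 is false
  intended stay ≤ 259 days: 638 ≤ 259 is false
Combine:
[1.1.1] false AND false = false
[1.1.2.1] true OR false OR false = true
[1.1.2] NOT true = false
[1.1.3.1] true AND false = false
[1.1.3] NOT false = true
[1.1] false AND false AND true = false
[1.2.1.1] false OR false = false
[1.2.1.2] NOT true = false
[1.2.1] false → false (antecedent false ⇒ implication holds) = true
[1.2.2.2] true OR true = true
[1.2.2.3] false OR false = false
[1.2.2] true AND true AND false = false
[1.2] true → false = false
[1] false OR false = false
[root] NOT false = true
Overall: true → granted

Granted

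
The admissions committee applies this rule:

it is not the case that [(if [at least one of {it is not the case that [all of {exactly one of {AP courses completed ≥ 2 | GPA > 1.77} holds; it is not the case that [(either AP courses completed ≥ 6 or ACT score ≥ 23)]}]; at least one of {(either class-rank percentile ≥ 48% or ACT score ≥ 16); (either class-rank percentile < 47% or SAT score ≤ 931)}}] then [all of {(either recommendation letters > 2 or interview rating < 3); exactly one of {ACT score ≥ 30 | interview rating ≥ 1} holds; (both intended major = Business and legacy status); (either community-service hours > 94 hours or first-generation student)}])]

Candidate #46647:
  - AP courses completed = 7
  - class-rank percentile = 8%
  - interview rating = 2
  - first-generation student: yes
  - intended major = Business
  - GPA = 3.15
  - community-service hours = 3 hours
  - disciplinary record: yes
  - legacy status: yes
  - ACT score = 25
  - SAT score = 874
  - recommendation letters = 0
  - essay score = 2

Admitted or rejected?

Rejected

Atomic conditions:
  AP courses completed ≥ 2: 7 ≥ 2 is true
  GPA > 1.77: 3.15 > 1.77 is true
  AP courses completed ≥ 6: 7 ≥ 6 is true
  ACT score ≥ 23: 25 ≥ 23 is true
  class-rank percentile ≥ 48%: 8 ≥ 48 is false
  ACT score ≥ 16: 25 ≥ 16 is true
  class-rank percentile < 47%: 8 < 47 is true
  SAT score ≤ 931: 874 ≤ 931 is true
  recommendation letters > 2: 0 > 2 is false
  interview rating < 3: 2 < 3 is true
  ACT score ≥ 30: 25 ≥ 30 is false
  interview rating ≥ 1: 2 ≥ 1 is true
  intended major = Business: Business == Business is true
  legacy status: yes → true
  community-service hours > 94 hours: 3 > 94 is false
  first-generation student: yes → true
Combine:
[1.1.1.1.1] exactly-one(true, true) = false
[1.1.1.1.2.1] true OR true = true
[1.1.1.1.2] NOT true = false
[1.1.1.1] false AND false = false
[1.1.1] NOT false = true
[1.1.2.1] false OR true = true
[1.1.2.2] true OR true = true
[1.1.2] true OR true = true
[1.1] true OR true = true
[1.2.1] false OR true = true
[1.2.2] exactly-one(false, true) = true
[1.2.3] true AND true = true
[1.2.4] false OR true = true
[1.2] true AND true AND true AND true = true
[1] true → true = true
[root] NOT true = false
Overall: false → rejected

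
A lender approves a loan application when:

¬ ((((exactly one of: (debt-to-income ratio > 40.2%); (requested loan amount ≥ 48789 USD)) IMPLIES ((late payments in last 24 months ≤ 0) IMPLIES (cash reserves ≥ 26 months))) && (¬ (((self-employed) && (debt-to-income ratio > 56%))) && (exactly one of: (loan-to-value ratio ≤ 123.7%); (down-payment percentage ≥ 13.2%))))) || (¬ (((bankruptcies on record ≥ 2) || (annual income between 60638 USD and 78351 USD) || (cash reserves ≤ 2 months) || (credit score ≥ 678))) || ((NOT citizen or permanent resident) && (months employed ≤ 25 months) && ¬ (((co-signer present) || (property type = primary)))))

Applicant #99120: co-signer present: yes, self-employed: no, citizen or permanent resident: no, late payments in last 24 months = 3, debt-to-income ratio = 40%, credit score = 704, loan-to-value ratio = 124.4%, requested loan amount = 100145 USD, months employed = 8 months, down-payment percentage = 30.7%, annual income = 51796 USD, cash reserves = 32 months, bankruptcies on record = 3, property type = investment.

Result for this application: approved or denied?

Denied

Atomic conditions:
  debt-to-income ratio > 40.2%: 40 > 40.2 is false
  requested loan amount ≥ 48789 USD: 100145 ≥ 48789 is true
  late payments in last 24 months ≤ 0: 3 ≤ 0 is false
  cash reserves ≥ 26 months: 32 ≥ 26 is true
  self-employed: no → false
  debt-to-income ratio > 56%: 40 > 56 is false
  loan-to-value ratio ≤ 123.7%: 124.4 ≤ 123.7 is false
  down-payment percentage ≥ 13.2%: 30.7 ≥ 13.2 is true
  bankruptcies on record ≥ 2: 3 ≥ 2 is true
  annual income between 60638 USD and 78351 USD: 51796 in [60638, 78351] is false
  cash reserves ≤ 2 months: 32 ≤ 2 is false
  credit score ≥ 678: 704 ≥ 678 is true
  NOT citizen or permanent resident: no → true
  months employed ≤ 25 months: 8 ≤ 25 is true
  co-signer present: yes → true
  property type = primary: investment == primary is false
Combine:
[1.1.1.1] exactly-one(false, true) = true
[1.1.1.2] false → true (antecedent false ⇒ implication holds) = true
[1.1.1] true → true = true
[1.1.2.1.1] false AND false = false
[1.1.2.1] NOT false = true
[1.1.2.2] exactly-one(false, true) = true
[1.1.2] true AND true = true
[1.1] true AND true = true
[1] NOT true = false
[2.1.1] true OR false OR false OR true = true
[2.1] NOT true = false
[2.2.3.1] true OR false = true
[2.2.3] NOT true = false
[2.2] true AND true AND false = false
[2] false OR false = false
[root] false OR false = false
Overall: false → denied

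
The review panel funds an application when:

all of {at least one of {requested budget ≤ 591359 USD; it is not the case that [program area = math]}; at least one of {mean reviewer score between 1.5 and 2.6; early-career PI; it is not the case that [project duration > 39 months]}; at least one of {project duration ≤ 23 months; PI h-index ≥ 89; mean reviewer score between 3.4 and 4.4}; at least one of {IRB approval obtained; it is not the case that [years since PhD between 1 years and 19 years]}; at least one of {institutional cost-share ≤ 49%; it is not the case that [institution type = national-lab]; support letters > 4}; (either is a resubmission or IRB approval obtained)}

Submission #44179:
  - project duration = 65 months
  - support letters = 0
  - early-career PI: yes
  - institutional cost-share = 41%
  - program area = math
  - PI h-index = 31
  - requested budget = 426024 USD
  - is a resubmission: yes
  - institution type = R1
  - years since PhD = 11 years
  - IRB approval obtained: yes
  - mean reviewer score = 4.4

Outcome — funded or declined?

Atomic conditions:
  requested budget ≤ 591359 USD: 426024 ≤ 591359 is true
  program area = math: math == math is true
  mean reviewer score between 1.5 and 2.6: 4.4 in [1.5, 2.6] is false
  early-career PI: yes → true
  project duration > 39 months: 65 > 39 is true
  project duration ≤ 23 months: 65 ≤ 23 is false
  PI h-index ≥ 89: 31 ≥ 89 is false
  mean reviewer score between 3.4 and 4.4: 4.4 in [3.4, 4.4] is true
  IRB approval obtained: yes → true
  years since PhD between 1 years and 19 years: 11 in [1, 19] is true
  institutional cost-share ≤ 49%: 41 ≤ 49 is true
  institution type = national-lab: R1 == national-lab is false
  support letters > 4: 0 > 4 is false
  is a resubmission: yes → true
Combine:
[1.2] NOT true = false
[1] true OR false = true
[2.3] NOT true = false
[2] false OR true OR false = true
[3] false OR false OR true = true
[4.2] NOT true = false
[4] true OR false = true
[5.2] NOT false = true
[5] true OR true OR false = true
[6] true OR true = true
[root] true AND true AND true AND true AND true AND true = true
Overall: true → funded

Funded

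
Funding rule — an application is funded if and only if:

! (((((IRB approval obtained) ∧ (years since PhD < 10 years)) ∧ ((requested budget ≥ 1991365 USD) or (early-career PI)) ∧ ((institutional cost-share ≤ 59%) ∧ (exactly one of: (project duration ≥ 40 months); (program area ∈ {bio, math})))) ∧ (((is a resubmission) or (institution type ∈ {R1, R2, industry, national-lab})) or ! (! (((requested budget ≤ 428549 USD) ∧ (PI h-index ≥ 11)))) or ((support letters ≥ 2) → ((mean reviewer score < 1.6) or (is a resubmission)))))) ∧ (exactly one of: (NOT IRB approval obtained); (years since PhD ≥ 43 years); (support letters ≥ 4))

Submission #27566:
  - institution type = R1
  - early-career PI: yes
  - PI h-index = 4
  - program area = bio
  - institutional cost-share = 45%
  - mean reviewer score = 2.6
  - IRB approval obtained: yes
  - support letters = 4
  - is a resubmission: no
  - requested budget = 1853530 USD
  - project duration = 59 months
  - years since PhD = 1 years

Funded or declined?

Atomic conditions:
  IRB approval obtained: yes → true
  years since PhD < 10 years: 1 < 10 is true
  requested budget ≥ 1991365 USD: 1853530 ≥ 1991365 is false
  early-career PI: yes → true
  institutional cost-share ≤ 59%: 45 ≤ 59 is true
  project duration ≥ 40 months: 59 ≥ 40 is true
  program area ∈ {bio, math}: bio is in the set → true
  is a resubmission: no → false
  institution type ∈ {R1, R2, industry, national-lab}: R1 is in the set → true
  requested budget ≤ 428549 USD: 1853530 ≤ 428549 is false
  PI h-index ≥ 11: 4 ≥ 11 is false
  support letters ≥ 2: 4 ≥ 2 is true
  mean reviewer score < 1.6: 2.6 < 1.6 is false
  NOT IRB approval obtained: yes → false
  years since PhD ≥ 43 years: 1 ≥ 43 is false
  support letters ≥ 4: 4 ≥ 4 is true
Combine:
[1.1.1.1] true AND true = true
[1.1.1.2] false OR true = true
[1.1.1.3.2] exactly-one(true, true) = false
[1.1.1.3] true AND false = false
[1.1.1] true AND true AND false = false
[1.1.2.1] false OR true = true
[1.1.2.2.1.1] false AND false = false
[1.1.2.2.1] NOT false = true
[1.1.2.2] NOT true = false
[1.1.2.3.2] false OR false = false
[1.1.2.3] true → false = false
[1.1.2] true OR false OR false = true
[1.1] false AND true = false
[1] NOT false = true
[2] exactly-one(false, false, true) = true
[root] true AND true = true
Overall: true → funded

Funded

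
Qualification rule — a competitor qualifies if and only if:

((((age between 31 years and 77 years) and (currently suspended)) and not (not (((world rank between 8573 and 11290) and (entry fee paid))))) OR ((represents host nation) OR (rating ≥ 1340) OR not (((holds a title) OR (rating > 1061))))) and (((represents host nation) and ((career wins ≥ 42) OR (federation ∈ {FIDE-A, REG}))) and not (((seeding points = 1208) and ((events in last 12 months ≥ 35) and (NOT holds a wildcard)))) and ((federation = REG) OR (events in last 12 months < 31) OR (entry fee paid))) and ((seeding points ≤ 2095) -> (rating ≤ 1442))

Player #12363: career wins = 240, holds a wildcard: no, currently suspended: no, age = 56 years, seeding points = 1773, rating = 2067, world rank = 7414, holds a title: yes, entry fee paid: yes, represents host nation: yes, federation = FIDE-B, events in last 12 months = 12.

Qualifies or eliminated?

Eliminated

Atomic conditions:
  age between 31 years and 77 years: 56 in [31, 77] is true
  currently suspended: no → false
  world rank between 8573 and 11290: 7414 in [8573, 11290] is false
  entry fee paid: yes → true
  represents host nation: yes → true
  rating ≥ 1340: 2067 ≥ 1340 is true
  holds a title: yes → true
  rating > 1061: 2067 > 1061 is true
  career wins ≥ 42: 240 ≥ 42 is true
  federation ∈ {FIDE-A, REG}: FIDE-B is not in the set → false
  seeding points = 1208: 1773 == 1208 is false
  events in last 12 months ≥ 35: 12 ≥ 35 is false
  NOT holds a wildcard: no → true
  federation = REG: FIDE-B == REG is false
  events in last 12 months < 31: 12 < 31 is true
  seeding points ≤ 2095: 1773 ≤ 2095 is true
  rating ≤ 1442: 2067 ≤ 1442 is false
Combine:
[1.1.1] true AND false = false
[1.1.2.1.1] false AND true = false
[1.1.2.1] NOT false = true
[1.1.2] NOT true = false
[1.1] false AND false = false
[1.2.3.1] true OR true = true
[1.2.3] NOT true = false
[1.2] true OR true OR false = true
[1] false OR true = true
[2.1.2] true OR false = true
[2.1] true AND true = true
[2.2.1.2] false AND true = false
[2.2.1] false AND false = false
[2.2] NOT false = true
[2.3] false OR true OR true = true
[2] true AND true AND true = true
[3] true → false = false
[root] true AND true AND false = false
Overall: false → eliminated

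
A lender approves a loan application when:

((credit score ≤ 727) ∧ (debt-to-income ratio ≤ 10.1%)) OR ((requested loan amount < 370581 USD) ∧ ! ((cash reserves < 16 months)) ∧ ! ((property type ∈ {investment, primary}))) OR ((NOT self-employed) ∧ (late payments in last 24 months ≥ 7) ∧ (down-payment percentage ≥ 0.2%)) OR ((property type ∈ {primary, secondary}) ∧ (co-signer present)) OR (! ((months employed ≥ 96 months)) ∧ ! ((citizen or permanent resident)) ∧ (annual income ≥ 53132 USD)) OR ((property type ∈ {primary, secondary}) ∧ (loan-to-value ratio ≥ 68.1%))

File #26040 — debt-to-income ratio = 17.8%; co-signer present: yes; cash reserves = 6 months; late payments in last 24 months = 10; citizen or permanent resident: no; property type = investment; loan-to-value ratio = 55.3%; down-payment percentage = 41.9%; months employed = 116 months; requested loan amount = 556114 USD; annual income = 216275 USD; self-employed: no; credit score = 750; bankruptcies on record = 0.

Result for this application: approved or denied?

Approved

Atomic conditions:
  credit score ≤ 727: 750 ≤ 727 is false
  debt-to-income ratio ≤ 10.1%: 17.8 ≤ 10.1 is false
  requested loan amount < 370581 USD: 556114 < 370581 is false
  cash reserves < 16 months: 6 < 16 is true
  property type ∈ {investment, primary}: investment is in the set → true
  NOT self-employed: no → true
  late payments in last 24 months ≥ 7: 10 ≥ 7 is true
  down-payment percentage ≥ 0.2%: 41.9 ≥ 0.2 is true
  property type ∈ {primary, secondary}: investment is not in the set → false
  co-signer present: yes → true
  months employed ≥ 96 months: 116 ≥ 96 is true
  citizen or permanent resident: no → false
  annual income ≥ 53132 USD: 216275 ≥ 53132 is true
  loan-to-value ratio ≥ 68.1%: 55.3 ≥ 68.1 is false
Combine:
[1] false AND false = false
[2.2] NOT true = false
[2.3] NOT true = false
[2] false AND false AND false = false
[3] true AND true AND true = true
[4] false AND true = false
[5.1] NOT true = false
[5.2] NOT false = true
[5] false AND true AND true = false
[6] false AND false = false
[root] false OR false OR true OR false OR false OR false = true
Overall: true → approved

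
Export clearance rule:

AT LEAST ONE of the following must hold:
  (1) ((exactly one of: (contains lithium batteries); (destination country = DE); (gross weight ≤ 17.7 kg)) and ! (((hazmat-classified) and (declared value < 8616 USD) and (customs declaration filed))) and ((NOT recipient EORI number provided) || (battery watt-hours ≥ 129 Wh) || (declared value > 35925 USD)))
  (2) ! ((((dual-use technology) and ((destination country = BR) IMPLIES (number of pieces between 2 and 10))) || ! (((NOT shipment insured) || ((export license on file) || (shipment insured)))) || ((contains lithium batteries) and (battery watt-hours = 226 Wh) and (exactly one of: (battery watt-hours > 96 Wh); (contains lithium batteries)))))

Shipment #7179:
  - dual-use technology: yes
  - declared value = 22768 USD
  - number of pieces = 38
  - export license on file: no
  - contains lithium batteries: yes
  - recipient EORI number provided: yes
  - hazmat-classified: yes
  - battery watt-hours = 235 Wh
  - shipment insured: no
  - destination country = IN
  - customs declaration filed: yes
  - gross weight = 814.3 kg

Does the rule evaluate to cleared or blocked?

Atomic conditions:
  contains lithium batteries: yes → true
  destination country = DE: IN == DE is false
  gross weight ≤ 17.7 kg: 814.3 ≤ 17.7 is false
  hazmat-classified: yes → true
  declared value < 8616 USD: 22768 < 8616 is false
  customs declaration filed: yes → true
  NOT recipient EORI number provided: yes → false
  battery watt-hours ≥ 129 Wh: 235 ≥ 129 is true
  declared value > 35925 USD: 22768 > 35925 is false
  dual-use technology: yes → true
  destination country = BR: IN == BR is false
  number of pieces between 2 and 10: 38 in [2, 10] is false
  NOT shipment insured: no → true
  export license on file: no → false
  shipment insured: no → false
  battery watt-hours = 226 Wh: 235 == 226 is false
  battery watt-hours > 96 Wh: 235 > 96 is true
Combine:
[1.1] exactly-one(true, false, false) = true
[1.2.1] true AND false AND true = false
[1.2] NOT false = true
[1.3] false OR true OR false = true
[1] true AND true AND true = true
[2.1.1.2] false → false (antecedent false ⇒ implication holds) = true
[2.1.1] true AND true = true
[2.1.2.1.2] false OR false = false
[2.1.2.1] true OR false = true
[2.1.2] NOT true = false
[2.1.3.3] exactly-one(true, true) = false
[2.1.3] true AND false AND false = false
[2.1] true OR false OR false = true
[2] NOT true = false
[root] true OR false = true
Overall: true → cleared

Cleared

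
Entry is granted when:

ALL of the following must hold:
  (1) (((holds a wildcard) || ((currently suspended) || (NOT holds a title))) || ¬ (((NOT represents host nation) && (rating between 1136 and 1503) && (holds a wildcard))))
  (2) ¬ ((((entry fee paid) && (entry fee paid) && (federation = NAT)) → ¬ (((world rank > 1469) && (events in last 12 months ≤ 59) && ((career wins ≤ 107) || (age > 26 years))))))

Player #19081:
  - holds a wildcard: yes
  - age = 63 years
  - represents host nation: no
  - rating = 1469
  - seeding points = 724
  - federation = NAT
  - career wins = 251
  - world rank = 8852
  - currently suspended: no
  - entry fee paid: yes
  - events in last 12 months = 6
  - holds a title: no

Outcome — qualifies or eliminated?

Atomic conditions:
  holds a wildcard: yes → true
  currently suspended: no → false
  NOT holds a title: no → true
  NOT represents host nation: no → true
  rating between 1136 and 1503: 1469 in [1136, 1503] is true
  entry fee paid: yes → true
  federation = NAT: NAT == NAT is true
  world rank > 1469: 8852 > 1469 is true
  events in last 12 months ≤ 59: 6 ≤ 59 is true
  career wins ≤ 107: 251 ≤ 107 is false
  age > 26 years: 63 > 26 is true
Combine:
[1.1.2] false OR true = true
[1.1] true OR true = true
[1.2.1] true AND true AND true = true
[1.2] NOT true = false
[1] true OR false = true
[2.1.1] true AND true AND true = true
[2.1.2.1.3] false OR true = true
[2.1.2.1] true AND true AND true = true
[2.1.2] NOT true = false
[2.1] true → false = false
[2] NOT false = true
[root] true AND true = true
Overall: true → qualifies

Qualifies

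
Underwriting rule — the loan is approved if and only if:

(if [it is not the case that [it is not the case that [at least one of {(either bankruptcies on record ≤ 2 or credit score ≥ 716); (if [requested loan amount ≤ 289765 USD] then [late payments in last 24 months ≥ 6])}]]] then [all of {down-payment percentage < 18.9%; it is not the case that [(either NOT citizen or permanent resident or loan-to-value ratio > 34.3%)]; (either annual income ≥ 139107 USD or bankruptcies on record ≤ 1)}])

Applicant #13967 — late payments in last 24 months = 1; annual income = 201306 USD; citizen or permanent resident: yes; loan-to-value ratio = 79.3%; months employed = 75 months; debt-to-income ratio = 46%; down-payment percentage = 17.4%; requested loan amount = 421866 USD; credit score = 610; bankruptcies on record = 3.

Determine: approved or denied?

Denied

Atomic conditions:
  bankruptcies on record ≤ 2: 3 ≤ 2 is false
  credit score ≥ 716: 610 ≥ 716 is false
  requested loan amount ≤ 289765 USD: 421866 ≤ 289765 is false
  late payments in last 24 months ≥ 6: 1 ≥ 6 is false
  down-payment percentage < 18.9%: 17.4 < 18.9 is true
  NOT citizen or permanent resident: yes → false
  loan-to-value ratio > 34.3%: 79.3 > 34.3 is true
  annual income ≥ 139107 USD: 201306 ≥ 139107 is true
  bankruptcies on record ≤ 1: 3 ≤ 1 is false
Combine:
[1.1.1.1] false OR false = false
[1.1.1.2] false → false (antecedent false ⇒ implication holds) = true
[1.1.1] false OR true = true
[1.1] NOT true = false
[1] NOT false = true
[2.2.1] false OR true = true
[2.2] NOT true = false
[2.3] true OR false = true
[2] true AND false AND true = false
[root] true → false = false
Overall: false → denied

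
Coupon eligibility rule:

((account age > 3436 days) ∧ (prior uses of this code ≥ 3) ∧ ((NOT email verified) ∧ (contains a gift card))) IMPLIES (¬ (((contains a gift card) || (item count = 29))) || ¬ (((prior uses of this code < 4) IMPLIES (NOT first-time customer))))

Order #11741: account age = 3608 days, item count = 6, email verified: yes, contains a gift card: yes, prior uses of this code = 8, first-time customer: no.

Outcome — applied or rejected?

Atomic conditions:
  account age > 3436 days: 3608 > 3436 is true
  prior uses of this code ≥ 3: 8 ≥ 3 is true
  NOT email verified: yes → false
  contains a gift card: yes → true
  item count = 29: 6 == 29 is false
  prior uses of this code < 4: 8 < 4 is false
  NOT first-time customer: no → true
Combine:
[1.3] false AND true = false
[1] true AND true AND false = false
[2.1.1] true OR false = true
[2.1] NOT true = false
[2.2.1] false → true (antecedent false ⇒ implication holds) = true
[2.2] NOT true = false
[2] false OR false = false
[root] false → false (antecedent false ⇒ implication holds) = true
Overall: true → applied

Applied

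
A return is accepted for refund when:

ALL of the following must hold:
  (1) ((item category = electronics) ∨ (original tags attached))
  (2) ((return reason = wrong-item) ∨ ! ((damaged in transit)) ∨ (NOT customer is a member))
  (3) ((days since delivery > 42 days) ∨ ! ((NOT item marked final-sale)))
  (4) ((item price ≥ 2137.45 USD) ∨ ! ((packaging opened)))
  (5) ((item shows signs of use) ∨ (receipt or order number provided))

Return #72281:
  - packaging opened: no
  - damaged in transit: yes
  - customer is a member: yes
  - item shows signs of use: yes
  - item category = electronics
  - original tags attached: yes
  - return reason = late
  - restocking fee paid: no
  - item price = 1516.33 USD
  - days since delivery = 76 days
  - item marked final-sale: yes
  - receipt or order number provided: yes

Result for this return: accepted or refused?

Atomic conditions:
  item category = electronics: electronics == electronics is true
  original tags attached: yes → true
  return reason = wrong-item: late == wrong-item is false
  damaged in transit: yes → true
  NOT customer is a member: yes → false
  days since delivery > 42 days: 76 > 42 is true
  NOT item marked final-sale: yes → false
  item price ≥ 2137.45 USD: 1516.33 ≥ 2137.45 is false
  packaging opened: no → false
  item shows signs of use: yes → true
  receipt or order number provided: yes → true
Combine:
[1] true OR true = true
[2.2] NOT true = false
[2] false OR false OR false = false
[3.2] NOT false = true
[3] true OR true = true
[4.2] NOT false = true
[4] false OR true = true
[5] true OR true = true
[root] true AND false AND true AND true AND true = false
Overall: false → refused

Refused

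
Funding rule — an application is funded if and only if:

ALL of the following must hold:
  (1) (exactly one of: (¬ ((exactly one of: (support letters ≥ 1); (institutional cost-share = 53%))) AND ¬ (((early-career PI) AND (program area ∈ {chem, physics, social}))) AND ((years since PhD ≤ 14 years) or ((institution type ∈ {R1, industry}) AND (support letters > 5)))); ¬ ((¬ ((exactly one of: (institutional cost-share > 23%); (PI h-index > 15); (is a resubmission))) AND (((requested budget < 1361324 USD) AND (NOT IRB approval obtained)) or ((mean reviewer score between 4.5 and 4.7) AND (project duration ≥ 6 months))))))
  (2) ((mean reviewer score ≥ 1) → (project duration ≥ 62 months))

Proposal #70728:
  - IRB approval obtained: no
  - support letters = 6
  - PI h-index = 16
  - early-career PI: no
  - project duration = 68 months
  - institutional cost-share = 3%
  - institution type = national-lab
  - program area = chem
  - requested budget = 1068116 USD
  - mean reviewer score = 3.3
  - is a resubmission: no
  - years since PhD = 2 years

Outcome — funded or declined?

Funded

Atomic conditions:
  support letters ≥ 1: 6 ≥ 1 is true
  institutional cost-share = 53%: 3 == 53 is false
  early-career PI: no → false
  program area ∈ {chem, physics, social}: chem is in the set → true
  years since PhD ≤ 14 years: 2 ≤ 14 is true
  institution type ∈ {R1, industry}: national-lab is not in the set → false
  support letters > 5: 6 > 5 is true
  institutional cost-share > 23%: 3 > 23 is false
  PI h-index > 15: 16 > 15 is true
  is a resubmission: no → false
  requested budget < 1361324 USD: 1068116 < 1361324 is true
  NOT IRB approval obtained: no → true
  mean reviewer score between 4.5 and 4.7: 3.3 in [4.5, 4.7] is false
  project duration ≥ 6 months: 68 ≥ 6 is true
  mean reviewer score ≥ 1: 3.3 ≥ 1 is true
  project duration ≥ 62 months: 68 ≥ 62 is true
Combine:
[1.1.1.1] exactly-one(true, false) = true
[1.1.1] NOT true = false
[1.1.2.1] false AND true = false
[1.1.2] NOT false = true
[1.1.3.2] false AND true = false
[1.1.3] true OR false = true
[1.1] false AND true AND true = false
[1.2.1.1.1] exactly-one(false, true, false) = true
[1.2.1.1] NOT true = false
[1.2.1.2.1] true AND true = true
[1.2.1.2.2] false AND true = false
[1.2.1.2] true OR false = true
[1.2.1] false AND true = false
[1.2] NOT false = true
[1] exactly-one(false, true) = true
[2] true → true = true
[root] true AND true = true
Overall: true → funded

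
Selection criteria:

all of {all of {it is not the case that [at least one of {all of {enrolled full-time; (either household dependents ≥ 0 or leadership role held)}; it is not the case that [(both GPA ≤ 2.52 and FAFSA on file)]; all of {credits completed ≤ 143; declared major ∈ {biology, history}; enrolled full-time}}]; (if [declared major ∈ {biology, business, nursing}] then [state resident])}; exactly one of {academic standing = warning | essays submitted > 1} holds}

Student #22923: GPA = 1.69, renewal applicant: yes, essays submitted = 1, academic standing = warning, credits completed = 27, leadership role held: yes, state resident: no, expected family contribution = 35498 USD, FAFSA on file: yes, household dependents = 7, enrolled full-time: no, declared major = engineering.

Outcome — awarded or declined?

Awarded

Atomic conditions:
  enrolled full-time: no → false
  household dependents ≥ 0: 7 ≥ 0 is true
  leadership role held: yes → true
  GPA ≤ 2.52: 1.69 ≤ 2.52 is true
  FAFSA on file: yes → true
  credits completed ≤ 143: 27 ≤ 143 is true
  declared major ∈ {biology, history}: engineering is not in the set → false
  declared major ∈ {biology, business, nursing}: engineering is not in the set → false
  state resident: no → false
  academic standing = warning: warning == warning is true
  essays submitted > 1: 1 > 1 is false
Combine:
[1.1.1.1.2] true OR true = true
[1.1.1.1] false AND true = false
[1.1.1.2.1] true AND true = true
[1.1.1.2] NOT true = false
[1.1.1.3] true AND false AND false = false
[1.1.1] false OR false OR false = false
[1.1] NOT false = true
[1.2] false → false (antecedent false ⇒ implication holds) = true
[1] true AND true = true
[2] exactly-one(true, false) = true
[root] true AND true = true
Overall: true → awarded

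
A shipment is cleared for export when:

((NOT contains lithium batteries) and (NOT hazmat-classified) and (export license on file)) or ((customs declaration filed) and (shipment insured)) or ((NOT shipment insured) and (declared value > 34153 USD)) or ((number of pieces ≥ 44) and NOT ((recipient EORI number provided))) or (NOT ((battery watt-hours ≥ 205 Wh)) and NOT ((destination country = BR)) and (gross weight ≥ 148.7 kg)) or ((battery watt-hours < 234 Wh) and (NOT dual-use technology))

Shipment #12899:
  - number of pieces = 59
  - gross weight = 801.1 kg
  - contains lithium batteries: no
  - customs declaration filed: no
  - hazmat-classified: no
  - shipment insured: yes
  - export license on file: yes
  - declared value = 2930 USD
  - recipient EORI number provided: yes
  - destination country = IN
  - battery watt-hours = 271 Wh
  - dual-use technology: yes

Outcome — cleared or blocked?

Cleared

Atomic conditions:
  NOT contains lithium batteries: no → true
  NOT hazmat-classified: no → true
  export license on file: yes → true
  customs declaration filed: no → false
  shipment insured: yes → true
  NOT shipment insured: yes → false
  declared value > 34153 USD: 2930 > 34153 is false
  number of pieces ≥ 44: 59 ≥ 44 is true
  recipient EORI number provided: yes → true
  battery watt-hours ≥ 205 Wh: 271 ≥ 205 is true
  destination country = BR: IN == BR is false
  gross weight ≥ 148.7 kg: 801.1 ≥ 148.7 is true
  battery watt-hours < 234 Wh: 271 < 234 is false
  NOT dual-use technology: yes → false
Combine:
[1] true AND true AND true = true
[2] false AND true = false
[3] false AND false = false
[4.2] NOT true = false
[4] true AND false = false
[5.1] NOT true = false
[5.2] NOT false = true
[5] false AND true AND true = false
[6] false AND false = false
[root] true OR false OR false OR false OR false OR false = true
Overall: true → cleared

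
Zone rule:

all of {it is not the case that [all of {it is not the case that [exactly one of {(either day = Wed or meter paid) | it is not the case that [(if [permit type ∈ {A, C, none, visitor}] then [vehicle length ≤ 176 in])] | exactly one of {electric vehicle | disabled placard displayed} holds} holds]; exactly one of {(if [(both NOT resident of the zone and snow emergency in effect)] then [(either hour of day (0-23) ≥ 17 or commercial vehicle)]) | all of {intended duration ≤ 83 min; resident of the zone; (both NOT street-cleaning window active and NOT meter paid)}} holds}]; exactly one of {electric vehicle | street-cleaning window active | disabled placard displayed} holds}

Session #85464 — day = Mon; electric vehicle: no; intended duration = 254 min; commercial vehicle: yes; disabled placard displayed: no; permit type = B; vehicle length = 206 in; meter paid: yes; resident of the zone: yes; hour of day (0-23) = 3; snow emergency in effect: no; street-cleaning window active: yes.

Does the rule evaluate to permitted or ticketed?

Permitted

Atomic conditions:
  day = Wed: Mon == Wed is false
  meter paid: yes → true
  permit type ∈ {A, C, none, visitor}: B is not in the set → false
  vehicle length ≤ 176 in: 206 ≤ 176 is false
  electric vehicle: no → false
  disabled placard displayed: no → false
  NOT resident of the zone: yes → false
  snow emergency in effect: no → false
  hour of day (0-23) ≥ 17: 3 ≥ 17 is false
  commercial vehicle: yes → true
  intended duration ≤ 83 min: 254 ≤ 83 is false
  resident of the zone: yes → true
  NOT street-cleaning window active: yes → false
  NOT meter paid: yes → false
  street-cleaning window active: yes → true
Combine:
[1.1.1.1.1] false OR true = true
[1.1.1.1.2.1] false → false (antecedent false ⇒ implication holds) = true
[1.1.1.1.2] NOT true = false
[1.1.1.1.3] exactly-one(false, false) = false
[1.1.1.1] exactly-one(true, false, false) = true
[1.1.1] NOT true = false
[1.1.2.1.1] false AND false = false
[1.1.2.1.2] false OR true = true
[1.1.2.1] false → true (antecedent false ⇒ implication holds) = true
[1.1.2.2.3] false AND false = false
[1.1.2.2] false AND true AND false = false
[1.1.2] exactly-one(true, false) = true
[1.1] false AND true = false
[1] NOT false = true
[2] exactly-one(false, true, false) = true
[root] true AND true = true
Overall: true → permitted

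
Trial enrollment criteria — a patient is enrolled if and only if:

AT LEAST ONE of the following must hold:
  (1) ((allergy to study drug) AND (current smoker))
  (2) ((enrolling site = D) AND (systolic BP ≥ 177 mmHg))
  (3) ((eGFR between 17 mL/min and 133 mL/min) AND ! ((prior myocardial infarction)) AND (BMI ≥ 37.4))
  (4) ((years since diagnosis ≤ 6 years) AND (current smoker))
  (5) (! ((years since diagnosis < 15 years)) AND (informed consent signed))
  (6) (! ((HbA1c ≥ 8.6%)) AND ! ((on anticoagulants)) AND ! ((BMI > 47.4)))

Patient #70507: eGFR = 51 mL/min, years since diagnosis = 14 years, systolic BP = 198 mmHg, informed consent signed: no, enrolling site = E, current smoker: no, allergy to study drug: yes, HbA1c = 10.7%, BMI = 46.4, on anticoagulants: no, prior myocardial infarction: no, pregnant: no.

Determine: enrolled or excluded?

Atomic conditions:
  allergy to study drug: yes → true
  current smoker: no → false
  enrolling site = D: E == D is false
  systolic BP ≥ 177 mmHg: 198 ≥ 177 is true
  eGFR between 17 mL/min and 133 mL/min: 51 in [17, 133] is true
  prior myocardial infarction: no → false
  BMI ≥ 37.4: 46.4 ≥ 37.4 is true
  years since diagnosis ≤ 6 years: 14 ≤ 6 is false
  years since diagnosis < 15 years: 14 < 15 is true
  informed consent signed: no → false
  HbA1c ≥ 8.6%: 10.7 ≥ 8.6 is true
  on anticoagulants: no → false
  BMI > 47.4: 46.4 > 47.4 is false
Combine:
[1] true AND false = false
[2] false AND true = false
[3.2] NOT false = true
[3] true AND true AND true = true
[4] false AND false = false
[5.1] NOT true = false
[5] false AND false = false
[6.1] NOT true = false
[6.2] NOT false = true
[6.3] NOT false = true
[6] false AND true AND true = false
[root] false OR false OR true OR false OR false OR false = true
Overall: true → enrolled

Enrolled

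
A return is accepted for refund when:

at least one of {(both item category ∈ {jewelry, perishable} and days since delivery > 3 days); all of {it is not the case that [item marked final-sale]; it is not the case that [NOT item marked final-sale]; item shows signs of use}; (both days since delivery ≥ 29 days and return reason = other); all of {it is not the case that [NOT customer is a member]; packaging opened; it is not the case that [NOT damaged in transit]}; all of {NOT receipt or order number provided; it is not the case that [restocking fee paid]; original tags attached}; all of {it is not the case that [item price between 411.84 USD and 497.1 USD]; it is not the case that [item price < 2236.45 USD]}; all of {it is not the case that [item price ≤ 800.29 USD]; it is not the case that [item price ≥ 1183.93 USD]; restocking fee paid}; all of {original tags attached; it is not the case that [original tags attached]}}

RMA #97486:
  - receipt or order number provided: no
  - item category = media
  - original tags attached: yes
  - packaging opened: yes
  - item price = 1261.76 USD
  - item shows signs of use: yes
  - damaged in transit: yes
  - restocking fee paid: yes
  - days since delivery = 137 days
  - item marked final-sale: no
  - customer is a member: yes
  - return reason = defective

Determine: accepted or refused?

Accepted

Atomic conditions:
  item category ∈ {jewelry, perishable}: media is not in the set → false
  days since delivery > 3 days: 137 > 3 is true
  item marked final-sale: no → false
  NOT item marked final-sale: no → true
  item shows signs of use: yes → true
  days since delivery ≥ 29 days: 137 ≥ 29 is true
  return reason = other: defective == other is false
  NOT customer is a member: yes → false
  packaging opened: yes → true
  NOT damaged in transit: yes → false
  NOT receipt or order number provided: no → true
  restocking fee paid: yes → true
  original tags attached: yes → true
  item price between 411.84 USD and 497.1 USD: 1261.76 in [411.84, 497.1] is false
  item price < 2236.45 USD: 1261.76 < 2236.45 is true
  item price ≤ 800.29 USD: 1261.76 ≤ 800.29 is false
  item price ≥ 1183.93 USD: 1261.76 ≥ 1183.93 is true
Combine:
[1] false AND true = false
[2.1] NOT false = true
[2.2] NOT true = false
[2] true AND false AND true = false
[3] true AND false = false
[4.1] NOT false = true
[4.3] NOT false = true
[4] true AND true AND true = true
[5.2] NOT true = false
[5] true AND false AND true = false
[6.1] NOT false = true
[6.2] NOT true = false
[6] true AND false = false
[7.1] NOT false = true
[7.2] NOT true = false
[7] true AND false AND true = false
[8.2] NOT true = false
[8] true AND false = false
[root] false OR false OR false OR true OR false OR false OR false OR false = true
Overall: true → accepted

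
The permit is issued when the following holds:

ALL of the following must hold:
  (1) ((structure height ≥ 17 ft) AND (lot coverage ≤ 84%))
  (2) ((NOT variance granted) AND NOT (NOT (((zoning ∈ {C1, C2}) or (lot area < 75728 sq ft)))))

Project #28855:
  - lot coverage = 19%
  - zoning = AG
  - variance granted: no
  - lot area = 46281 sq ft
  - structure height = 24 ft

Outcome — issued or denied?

Issued

Atomic conditions:
  structure height ≥ 17 ft: 24 ≥ 17 is true
  lot coverage ≤ 84%: 19 ≤ 84 is true
  NOT variance granted: no → true
  zoning ∈ {C1, C2}: AG is not in the set → false
  lot area < 75728 sq ft: 46281 < 75728 is true
Combine:
[1] true AND true = true
[2.2.1.1] false OR true = true
[2.2.1] NOT true = false
[2.2] NOT false = true
[2] true AND true = true
[root] true AND true = true
Overall: true → issued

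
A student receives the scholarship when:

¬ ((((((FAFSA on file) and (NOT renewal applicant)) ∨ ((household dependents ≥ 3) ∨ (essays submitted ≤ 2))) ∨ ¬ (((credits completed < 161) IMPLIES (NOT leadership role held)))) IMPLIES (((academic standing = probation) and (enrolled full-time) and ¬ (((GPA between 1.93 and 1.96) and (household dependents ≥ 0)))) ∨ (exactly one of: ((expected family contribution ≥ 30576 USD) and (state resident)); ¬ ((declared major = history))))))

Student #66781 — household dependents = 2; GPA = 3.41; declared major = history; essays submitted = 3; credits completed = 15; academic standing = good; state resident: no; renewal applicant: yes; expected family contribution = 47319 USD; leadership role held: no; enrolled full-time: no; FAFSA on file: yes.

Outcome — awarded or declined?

Declined

Atomic conditions:
  FAFSA on file: yes → true
  NOT renewal applicant: yes → false
  household dependents ≥ 3: 2 ≥ 3 is false
  essays submitted ≤ 2: 3 ≤ 2 is false
  credits completed < 161: 15 < 161 is true
  NOT leadership role held: no → true
  academic standing = probation: good == probation is false
  enrolled full-time: no → false
  GPA between 1.93 and 1.96: 3.41 in [1.93, 1.96] is false
  household dependents ≥ 0: 2 ≥ 0 is true
  expected family contribution ≥ 30576 USD: 47319 ≥ 30576 is true
  state resident: no → false
  declared major = history: history == history is true
Combine:
[1.1.1.1] true AND false = false
[1.1.1.2] false OR false = false
[1.1.1] false OR false = false
[1.1.2.1] true → true = true
[1.1.2] NOT true = false
[1.1] false OR false = false
[1.2.1.3.1] false AND true = false
[1.2.1.3] NOT false = true
[1.2.1] false AND false AND true = false
[1.2.2.1] true AND false = false
[1.2.2.2] NOT true = false
[1.2.2] exactly-one(false, false) = false
[1.2] false OR false = false
[1] false → false (antecedent false ⇒ implication holds) = true
[root] NOT true = false
Overall: false → declined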